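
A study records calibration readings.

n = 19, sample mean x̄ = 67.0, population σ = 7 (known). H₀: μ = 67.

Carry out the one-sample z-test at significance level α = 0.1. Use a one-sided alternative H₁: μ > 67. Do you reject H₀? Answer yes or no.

SE = σ/√n = 7/√19 = 1.6059
z = (x̄−μ₀)/SE = (67.0−67)/1.6059 = 0.0000
p-value (one-sided, H₁ greater) = 0.50000
At α=0.1: p ≥ α → fail to reject H₀

reject H₀: no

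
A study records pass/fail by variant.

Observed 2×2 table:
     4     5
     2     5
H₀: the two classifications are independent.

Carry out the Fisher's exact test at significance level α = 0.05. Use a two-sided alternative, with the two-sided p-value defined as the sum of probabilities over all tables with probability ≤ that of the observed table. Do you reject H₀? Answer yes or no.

reject H₀: no

Margins: r₁=9, r₂=7, c₁=6, c₂=10, n=16
p_obs = C(9,4)·C(7,2)/C(16,6); sum pmf over tables with pmf ≤ p_obs
p-value (two-sided) = 0.63287
At α=0.05: p ≥ α → fail to reject H₀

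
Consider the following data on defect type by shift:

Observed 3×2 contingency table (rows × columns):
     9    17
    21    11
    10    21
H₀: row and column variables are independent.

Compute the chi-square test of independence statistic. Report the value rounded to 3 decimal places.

test statistic = 8.668

Row totals [26, 32, 31], col totals [40, 49], n=89
χ² = (9−11.69)²/11.69 + (17−14.31)²/14.31 + (21−14.38)²/14.38 + (11−17.62)²/17.62 + (10−13.93)²/13.93 + (21−17.07)²/17.07 = 8.6683
df = 2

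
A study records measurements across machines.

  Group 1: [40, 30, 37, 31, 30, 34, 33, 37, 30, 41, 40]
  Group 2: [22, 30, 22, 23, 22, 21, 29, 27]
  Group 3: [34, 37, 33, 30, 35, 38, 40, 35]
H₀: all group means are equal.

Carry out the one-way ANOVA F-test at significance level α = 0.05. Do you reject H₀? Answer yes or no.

Group means [34.82, 24.50, 35.25], grand mean 31.889
SSB = Σnᵢ(x̄ᵢ−x̄)² = 621.530; SSW = ΣΣ(x−x̄ᵢ)² = 347.136
MSB = 621.530/2 = 310.7652; MSW = 347.136/24 = 14.4640
F = MSB/MSW = 21.4854
df = (2, 24)
p-value (upper-tail) = 0.00000
At α=0.05: p < α → reject H₀

reject H₀: yes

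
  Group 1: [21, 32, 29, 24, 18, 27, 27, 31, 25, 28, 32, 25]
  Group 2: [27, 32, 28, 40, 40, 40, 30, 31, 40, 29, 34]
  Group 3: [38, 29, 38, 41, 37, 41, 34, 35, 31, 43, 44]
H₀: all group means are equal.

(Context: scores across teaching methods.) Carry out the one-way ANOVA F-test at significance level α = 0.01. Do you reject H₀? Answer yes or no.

Group means [26.58, 33.73, 37.36], grand mean 32.382
SSB = Σnᵢ(x̄ᵢ−x̄)² = 696.385; SSW = ΣΣ(x−x̄ᵢ)² = 715.644
MSB = 696.385/2 = 348.1927; MSW = 715.644/31 = 23.0853
F = MSB/MSW = 15.0829
df = (2, 31)
p-value (upper-tail) = 0.00003
At α=0.01: p < α → reject H₀

reject H₀: yes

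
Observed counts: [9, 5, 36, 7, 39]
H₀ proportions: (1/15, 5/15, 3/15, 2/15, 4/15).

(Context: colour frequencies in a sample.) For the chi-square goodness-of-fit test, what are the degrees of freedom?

df = k − 1 = 5 − 1 = 4

degrees of freedom = 4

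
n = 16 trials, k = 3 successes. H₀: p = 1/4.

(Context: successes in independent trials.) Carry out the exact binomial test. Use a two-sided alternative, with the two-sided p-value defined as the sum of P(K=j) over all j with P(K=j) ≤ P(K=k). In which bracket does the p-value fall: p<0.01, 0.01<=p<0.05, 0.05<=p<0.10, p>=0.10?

p-value bracket: p>=0.10

Exact binomial: n=16, k=3, p₀=1/4=0.2500
P(X=j) = C(n,j)·p₀^j·(1−p₀)^(n−j); p = Σ P(X=j) over j with P(X=j) ≤ P(X=3)
p-value (two-sided) = 0.77480
→ bracket: p>=0.10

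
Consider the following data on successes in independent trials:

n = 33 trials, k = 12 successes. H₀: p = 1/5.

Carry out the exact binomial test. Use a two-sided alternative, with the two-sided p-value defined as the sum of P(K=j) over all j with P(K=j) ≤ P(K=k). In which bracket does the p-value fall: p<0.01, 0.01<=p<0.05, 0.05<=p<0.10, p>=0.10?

Exact binomial: n=33, k=12, p₀=1/5=0.2000
P(X=j) = C(n,j)·p₀^j·(1−p₀)^(n−j); p = Σ P(X=j) over j with P(X=j) ≤ P(X=12)
p-value (two-sided) = 0.02745
→ bracket: 0.01<=p<0.05

p-value bracket: 0.01<=p<0.05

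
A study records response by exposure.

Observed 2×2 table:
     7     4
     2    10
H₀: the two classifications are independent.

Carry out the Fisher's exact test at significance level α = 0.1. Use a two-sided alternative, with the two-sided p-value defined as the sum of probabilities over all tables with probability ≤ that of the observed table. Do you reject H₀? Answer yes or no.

reject H₀: yes

Margins: r₁=11, r₂=12, c₁=9, c₂=14, n=23
p_obs = C(11,7)·C(12,2)/C(23,9); sum pmf over tables with pmf ≤ p_obs
p-value (two-sided) = 0.03607
At α=0.1: p < α → reject H₀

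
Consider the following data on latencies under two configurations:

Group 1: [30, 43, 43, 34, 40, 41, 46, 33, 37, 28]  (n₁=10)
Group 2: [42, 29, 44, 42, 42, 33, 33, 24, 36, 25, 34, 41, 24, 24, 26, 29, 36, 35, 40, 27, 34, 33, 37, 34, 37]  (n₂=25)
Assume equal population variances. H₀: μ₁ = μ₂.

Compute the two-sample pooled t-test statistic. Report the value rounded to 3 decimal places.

x̄₁=37.500, s₁=6.060, n₁=10
x̄₂=33.640, s₂=6.284, n₂=25
s_p² = [9·6.060² + 24·6.284²]/33 = 38.7352
SE = √(s_p²·(1/10+1/25)) = 2.3287
t = (37.500−33.640)/2.3287 = 1.6576
df = 33

test statistic = 1.658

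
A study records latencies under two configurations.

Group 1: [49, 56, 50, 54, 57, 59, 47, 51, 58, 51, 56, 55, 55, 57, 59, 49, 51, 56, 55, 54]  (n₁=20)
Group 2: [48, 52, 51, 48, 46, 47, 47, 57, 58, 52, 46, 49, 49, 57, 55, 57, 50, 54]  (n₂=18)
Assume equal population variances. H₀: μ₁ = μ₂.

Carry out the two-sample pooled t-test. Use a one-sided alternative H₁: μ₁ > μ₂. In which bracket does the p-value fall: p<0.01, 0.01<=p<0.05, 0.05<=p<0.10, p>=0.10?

x̄₁=53.950, s₁=3.561, n₁=20
x̄₂=51.278, s₂=4.142, n₂=18
s_p² = [19·3.561² + 17·4.142²]/36 = 14.7934
SE = √(s_p²·(1/20+1/18)) = 1.2496
t = (53.950−51.278)/1.2496 = 2.1384
df = 36
p-value (one-sided, H₁ greater) = 0.01967
→ bracket: 0.01<=p<0.05

p-value bracket: 0.01<=p<0.05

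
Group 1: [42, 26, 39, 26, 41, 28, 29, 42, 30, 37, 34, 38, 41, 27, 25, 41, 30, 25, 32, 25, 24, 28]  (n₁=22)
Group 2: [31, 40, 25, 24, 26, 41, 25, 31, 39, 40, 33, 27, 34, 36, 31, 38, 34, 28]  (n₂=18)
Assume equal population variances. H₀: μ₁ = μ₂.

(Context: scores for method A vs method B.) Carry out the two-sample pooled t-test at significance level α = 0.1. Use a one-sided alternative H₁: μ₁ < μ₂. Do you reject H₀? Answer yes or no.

reject H₀: no

x̄₁=32.273, s₁=6.591, n₁=22
x̄₂=32.389, s₂=5.731, n₂=18
s_p² = [21·6.591² + 17·5.731²]/38 = 38.7011
SE = √(s_p²·(1/22+1/18)) = 1.9772
t = (32.273−32.389)/1.9772 = -0.0588
df = 38
p-value (one-sided, H₁ less) = 0.47673
At α=0.1: p ≥ α → fail to reject H₀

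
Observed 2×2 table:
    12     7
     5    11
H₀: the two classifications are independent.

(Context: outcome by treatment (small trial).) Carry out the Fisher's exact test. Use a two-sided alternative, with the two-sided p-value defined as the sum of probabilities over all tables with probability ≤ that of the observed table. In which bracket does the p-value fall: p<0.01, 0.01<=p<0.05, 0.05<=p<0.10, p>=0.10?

p-value bracket: 0.05<=p<0.10

Margins: r₁=19, r₂=16, c₁=17, c₂=18, n=35
p_obs = C(19,12)·C(16,5)/C(35,17); sum pmf over tables with pmf ≤ p_obs
p-value (two-sided) = 0.09222
→ bracket: 0.05<=p<0.10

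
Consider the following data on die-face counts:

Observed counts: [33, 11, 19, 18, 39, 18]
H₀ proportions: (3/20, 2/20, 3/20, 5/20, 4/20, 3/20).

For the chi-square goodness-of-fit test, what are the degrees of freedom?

df = k − 1 = 6 − 1 = 5

degrees of freedom = 5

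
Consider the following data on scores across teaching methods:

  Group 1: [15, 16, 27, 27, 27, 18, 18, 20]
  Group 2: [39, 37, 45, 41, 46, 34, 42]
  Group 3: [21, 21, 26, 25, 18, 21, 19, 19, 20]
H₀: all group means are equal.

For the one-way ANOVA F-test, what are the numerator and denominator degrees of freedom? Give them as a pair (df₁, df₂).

k = 3 groups, N = 24 total
df = (k−1, N−k) = (3−1, 24−3) = (2, 21)

degrees of freedom = [2, 21]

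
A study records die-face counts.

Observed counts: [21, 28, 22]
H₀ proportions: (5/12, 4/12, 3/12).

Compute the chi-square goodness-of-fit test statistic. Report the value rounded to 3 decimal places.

test statistic = 4.301

n = 71; E_i = n·p_i = [29.58, 23.67, 17.75]
χ² = (21−29.58)²/29.58 + (28−23.67)²/23.67 + (22−17.75)²/17.75 = 4.3014
df = 2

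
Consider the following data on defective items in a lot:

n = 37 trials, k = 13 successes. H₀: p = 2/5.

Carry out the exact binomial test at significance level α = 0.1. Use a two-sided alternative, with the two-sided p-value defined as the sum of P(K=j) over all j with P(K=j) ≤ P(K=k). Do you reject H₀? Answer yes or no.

Exact binomial: n=37, k=13, p₀=2/5=0.4000
P(X=j) = C(n,j)·p₀^j·(1−p₀)^(n−j); p = Σ P(X=j) over j with P(X=j) ≤ P(X=13)
p-value (two-sided) = 0.61688
At α=0.1: p ≥ α → fail to reject H₀

reject H₀: no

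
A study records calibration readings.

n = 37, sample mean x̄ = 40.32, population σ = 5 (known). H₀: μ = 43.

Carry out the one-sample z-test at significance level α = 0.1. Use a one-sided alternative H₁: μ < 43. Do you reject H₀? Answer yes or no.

reject H₀: yes

SE = σ/√n = 5/√37 = 0.8220
z = (x̄−μ₀)/SE = (40.32−43)/0.8220 = -3.2604
p-value (one-sided, H₁ less) = 0.00056
At α=0.1: p < α → reject H₀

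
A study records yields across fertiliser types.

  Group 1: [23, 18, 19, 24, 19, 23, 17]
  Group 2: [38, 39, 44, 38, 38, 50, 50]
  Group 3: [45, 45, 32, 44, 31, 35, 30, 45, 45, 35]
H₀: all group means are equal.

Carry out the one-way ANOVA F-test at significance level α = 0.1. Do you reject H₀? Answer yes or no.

reject H₀: yes

Group means [20.43, 42.43, 38.70], grand mean 34.458
SSB = Σnᵢ(x̄ᵢ−x̄)² = 2002.430; SSW = ΣΣ(x−x̄ᵢ)² = 629.529
MSB = 2002.430/2 = 1001.2149; MSW = 629.529/21 = 29.9776
F = MSB/MSW = 33.3988
df = (2, 21)
p-value (upper-tail) = 0.00000
At α=0.1: p < α → reject H₀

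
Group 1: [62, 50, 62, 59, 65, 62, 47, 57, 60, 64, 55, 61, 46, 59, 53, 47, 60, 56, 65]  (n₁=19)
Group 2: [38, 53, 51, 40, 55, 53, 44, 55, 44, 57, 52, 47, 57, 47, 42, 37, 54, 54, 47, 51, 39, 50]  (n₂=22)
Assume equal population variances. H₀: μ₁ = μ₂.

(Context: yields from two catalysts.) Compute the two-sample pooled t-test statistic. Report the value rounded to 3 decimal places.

test statistic = 4.515

x̄₁=57.368, s₁=6.157, n₁=19
x̄₂=48.500, s₂=6.368, n₂=22
s_p² = [18·6.157² + 21·6.368²]/39 = 39.3313
SE = √(s_p²·(1/19+1/22)) = 1.9641
t = (57.368−48.500)/1.9641 = 4.5152
df = 39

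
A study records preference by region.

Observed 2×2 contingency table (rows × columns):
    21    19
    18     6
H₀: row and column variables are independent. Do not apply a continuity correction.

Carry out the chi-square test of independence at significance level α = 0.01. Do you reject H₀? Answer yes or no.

Row totals [40, 24], col totals [39, 25], n=64
χ² = (21−24.38)²/24.38 + (19−15.62)²/15.62 + (18−14.62)²/14.62 + (6−9.38)²/9.38 = 3.1902
df = 1
p-value (upper-tail) = 0.07408
At α=0.01: p ≥ α → fail to reject H₀

reject H₀: no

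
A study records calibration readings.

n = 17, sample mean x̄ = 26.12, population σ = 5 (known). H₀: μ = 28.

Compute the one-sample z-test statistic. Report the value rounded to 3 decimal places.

SE = σ/√n = 5/√17 = 1.2127
z = (x̄−μ₀)/SE = (26.12−28)/1.2127 = -1.5503

test statistic = -1.550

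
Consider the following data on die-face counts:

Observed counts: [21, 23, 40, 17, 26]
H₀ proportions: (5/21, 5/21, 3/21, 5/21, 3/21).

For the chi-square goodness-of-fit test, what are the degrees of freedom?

df = k − 1 = 5 − 1 = 4

degrees of freedom = 4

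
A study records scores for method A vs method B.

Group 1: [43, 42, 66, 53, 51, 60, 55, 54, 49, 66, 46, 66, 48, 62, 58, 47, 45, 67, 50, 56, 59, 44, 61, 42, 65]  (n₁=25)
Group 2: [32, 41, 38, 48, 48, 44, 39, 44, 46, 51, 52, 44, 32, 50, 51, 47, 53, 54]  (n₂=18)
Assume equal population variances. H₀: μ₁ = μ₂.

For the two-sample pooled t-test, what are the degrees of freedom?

df = n₁ + n₂ − 2 = 25 + 18 − 2 = 41

degrees of freedom = 41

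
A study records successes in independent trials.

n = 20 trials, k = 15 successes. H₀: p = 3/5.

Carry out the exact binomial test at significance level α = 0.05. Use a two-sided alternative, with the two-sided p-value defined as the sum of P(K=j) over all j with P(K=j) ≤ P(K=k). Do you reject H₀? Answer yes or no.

reject H₀: no

Exact binomial: n=20, k=15, p₀=3/5=0.6000
P(X=j) = C(n,j)·p₀^j·(1−p₀)^(n−j); p = Σ P(X=j) over j with P(X=j) ≤ P(X=15)
p-value (two-sided) = 0.25312
At α=0.05: p ≥ α → fail to reject H₀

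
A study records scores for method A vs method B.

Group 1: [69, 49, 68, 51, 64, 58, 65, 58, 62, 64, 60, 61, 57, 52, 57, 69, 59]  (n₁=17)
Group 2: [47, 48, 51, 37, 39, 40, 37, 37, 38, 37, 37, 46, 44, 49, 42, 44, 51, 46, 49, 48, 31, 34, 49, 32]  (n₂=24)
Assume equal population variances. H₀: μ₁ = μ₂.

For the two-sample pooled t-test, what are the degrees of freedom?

df = n₁ + n₂ − 2 = 17 + 24 − 2 = 39

degrees of freedom = 39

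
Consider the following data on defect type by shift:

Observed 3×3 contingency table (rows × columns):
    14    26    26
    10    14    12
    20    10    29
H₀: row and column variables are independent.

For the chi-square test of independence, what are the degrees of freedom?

degrees of freedom = 4

df = (r−1)(c−1) = (3−1)·(3−1) = 4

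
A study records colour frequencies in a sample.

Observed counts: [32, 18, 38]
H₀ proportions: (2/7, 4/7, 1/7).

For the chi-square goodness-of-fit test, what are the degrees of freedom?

degrees of freedom = 2

df = k − 1 = 3 − 1 = 2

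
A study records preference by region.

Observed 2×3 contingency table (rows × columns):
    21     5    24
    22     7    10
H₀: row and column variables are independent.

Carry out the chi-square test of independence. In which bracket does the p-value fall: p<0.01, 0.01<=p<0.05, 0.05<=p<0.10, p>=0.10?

Row totals [50, 39], col totals [43, 12, 34], n=89
χ² = (21−24.16)²/24.16 + (5−6.74)²/6.74 + (24−19.10)²/19.10 + (22−18.84)²/18.84 + (7−5.26)²/5.26 + (10−14.90)²/14.90 = 4.8356
df = 2
p-value (upper-tail) = 0.08912
→ bracket: 0.05<=p<0.10

p-value bracket: 0.05<=p<0.10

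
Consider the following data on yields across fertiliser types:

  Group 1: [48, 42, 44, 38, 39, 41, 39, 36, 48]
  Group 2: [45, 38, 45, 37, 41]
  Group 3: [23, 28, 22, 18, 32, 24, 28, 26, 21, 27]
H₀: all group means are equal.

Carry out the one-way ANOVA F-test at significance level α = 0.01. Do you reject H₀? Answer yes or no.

Group means [41.67, 41.20, 24.90], grand mean 34.583
SSB = Σnᵢ(x̄ᵢ−x̄)² = 1608.133; SSW = ΣΣ(x−x̄ᵢ)² = 353.700
MSB = 1608.133/2 = 804.0667; MSW = 353.700/21 = 16.8429
F = MSB/MSW = 47.7393
df = (2, 21)
p-value (upper-tail) = 0.00000
At α=0.01: p < α → reject H₀

reject H₀: yes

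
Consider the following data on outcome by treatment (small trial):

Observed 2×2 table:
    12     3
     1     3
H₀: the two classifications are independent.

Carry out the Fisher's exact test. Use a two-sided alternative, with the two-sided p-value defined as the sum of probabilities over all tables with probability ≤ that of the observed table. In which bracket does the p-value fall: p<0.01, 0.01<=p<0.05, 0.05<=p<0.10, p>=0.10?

p-value bracket: 0.05<=p<0.10

Margins: r₁=15, r₂=4, c₁=13, c₂=6, n=19
p_obs = C(15,12)·C(4,1)/C(19,13); sum pmf over tables with pmf ≤ p_obs
p-value (two-sided) = 0.07095
→ bracket: 0.05<=p<0.10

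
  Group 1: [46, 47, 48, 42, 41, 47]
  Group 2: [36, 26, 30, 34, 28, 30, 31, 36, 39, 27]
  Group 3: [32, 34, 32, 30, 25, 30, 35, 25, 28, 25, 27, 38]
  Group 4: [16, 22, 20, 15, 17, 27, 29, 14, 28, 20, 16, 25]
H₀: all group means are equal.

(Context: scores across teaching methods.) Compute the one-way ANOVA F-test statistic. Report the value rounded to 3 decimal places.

Group means [45.17, 31.70, 30.08, 20.75], grand mean 29.950
SSB = Σnᵢ(x̄ᵢ−x̄)² = 2435.800; SSW = ΣΣ(x−x̄ᵢ)² = 732.100
MSB = 2435.800/3 = 811.9333; MSW = 732.100/36 = 20.3361
F = MSB/MSW = 39.9257
df = (3, 36)

test statistic = 39.926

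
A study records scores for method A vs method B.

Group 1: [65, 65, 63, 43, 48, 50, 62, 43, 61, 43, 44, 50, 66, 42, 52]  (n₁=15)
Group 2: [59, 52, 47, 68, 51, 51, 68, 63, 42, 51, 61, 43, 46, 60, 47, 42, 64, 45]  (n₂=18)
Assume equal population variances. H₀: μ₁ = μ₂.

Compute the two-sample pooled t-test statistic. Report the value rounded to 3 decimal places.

x̄₁=53.133, s₁=9.441, n₁=15
x̄₂=53.333, s₂=8.938, n₂=18
s_p² = [14·9.441² + 17·8.938²]/31 = 84.0559
SE = √(s_p²·(1/15+1/18)) = 3.2052
t = (53.133−53.333)/3.2052 = -0.0624
df = 31

test statistic = -0.062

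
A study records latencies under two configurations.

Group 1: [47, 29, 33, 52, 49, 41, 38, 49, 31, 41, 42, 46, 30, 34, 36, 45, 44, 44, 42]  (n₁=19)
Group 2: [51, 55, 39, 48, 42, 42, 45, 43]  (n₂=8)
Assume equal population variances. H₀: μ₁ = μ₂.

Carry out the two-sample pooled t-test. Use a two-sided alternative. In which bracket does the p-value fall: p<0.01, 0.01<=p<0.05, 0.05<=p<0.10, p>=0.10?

x̄₁=40.684, s₁=6.896, n₁=19
x̄₂=45.625, s₂=5.344, n₂=8
s_p² = [18·6.896² + 7·5.344²]/25 = 42.2392
SE = √(s_p²·(1/19+1/8)) = 2.7392
t = (40.684−45.625)/2.7392 = -1.8038
df = 25
p-value (two-sided) = 0.08333
→ bracket: 0.05<=p<0.10

p-value bracket: 0.05<=p<0.10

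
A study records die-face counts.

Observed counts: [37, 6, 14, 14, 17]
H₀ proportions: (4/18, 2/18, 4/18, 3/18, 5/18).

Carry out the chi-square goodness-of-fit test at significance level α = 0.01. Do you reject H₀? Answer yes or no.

n = 88; E_i = n·p_i = [19.56, 9.78, 19.56, 14.67, 24.44]
χ² = (37−19.56)²/19.56 + (6−9.78)²/9.78 + (14−19.56)²/19.56 + (14−14.67)²/14.67 + (17−24.44)²/24.44 = 20.8966
df = 4
p-value (upper-tail) = 0.00033
At α=0.01: p < α → reject H₀

reject H₀: yes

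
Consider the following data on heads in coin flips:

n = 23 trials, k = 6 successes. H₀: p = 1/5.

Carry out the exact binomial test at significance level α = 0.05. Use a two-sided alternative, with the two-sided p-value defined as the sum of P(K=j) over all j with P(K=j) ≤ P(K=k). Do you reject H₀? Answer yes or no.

Exact binomial: n=23, k=6, p₀=1/5=0.2000
P(X=j) = C(n,j)·p₀^j·(1−p₀)^(n−j); p = Σ P(X=j) over j with P(X=j) ≤ P(X=6)
p-value (two-sided) = 0.43850
At α=0.05: p ≥ α → fail to reject H₀

reject H₀: no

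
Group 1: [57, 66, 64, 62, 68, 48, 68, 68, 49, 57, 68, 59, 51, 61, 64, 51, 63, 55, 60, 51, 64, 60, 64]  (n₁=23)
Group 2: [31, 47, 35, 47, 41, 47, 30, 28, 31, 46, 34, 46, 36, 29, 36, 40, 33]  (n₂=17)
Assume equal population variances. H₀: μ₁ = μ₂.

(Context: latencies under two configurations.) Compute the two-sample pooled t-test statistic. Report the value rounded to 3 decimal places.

test statistic = 10.484

x̄₁=59.913, s₁=6.473, n₁=23
x̄₂=37.471, s₂=6.983, n₂=17
s_p² = [22·6.473² + 16·6.983²]/38 = 44.7911
SE = √(s_p²·(1/23+1/17)) = 2.1406
t = (59.913−37.471)/2.1406 = 10.4841
df = 38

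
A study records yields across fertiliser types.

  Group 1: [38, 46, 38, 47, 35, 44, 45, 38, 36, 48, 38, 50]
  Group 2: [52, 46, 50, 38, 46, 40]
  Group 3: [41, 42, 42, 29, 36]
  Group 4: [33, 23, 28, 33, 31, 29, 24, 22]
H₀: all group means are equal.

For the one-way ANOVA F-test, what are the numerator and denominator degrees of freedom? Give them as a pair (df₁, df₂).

k = 4 groups, N = 31 total
df = (k−1, N−k) = (4−1, 31−4) = (3, 27)

degrees of freedom = [3, 27]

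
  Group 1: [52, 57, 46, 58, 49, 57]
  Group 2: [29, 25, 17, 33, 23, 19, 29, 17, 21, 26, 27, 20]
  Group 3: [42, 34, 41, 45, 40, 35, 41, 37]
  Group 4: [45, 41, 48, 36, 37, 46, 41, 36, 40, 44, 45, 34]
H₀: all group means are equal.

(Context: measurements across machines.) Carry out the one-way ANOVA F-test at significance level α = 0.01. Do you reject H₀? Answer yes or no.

reject H₀: yes

Group means [53.17, 23.83, 39.38, 41.08], grand mean 37.184
SSB = Σnᵢ(x̄ᵢ−x̄)² = 3892.419; SSW = ΣΣ(x−x̄ᵢ)² = 745.292
MSB = 3892.419/3 = 1297.4730; MSW = 745.292/34 = 21.9203
F = MSB/MSW = 59.1904
df = (3, 34)
p-value (upper-tail) = 0.00000
At α=0.01: p < α → reject H₀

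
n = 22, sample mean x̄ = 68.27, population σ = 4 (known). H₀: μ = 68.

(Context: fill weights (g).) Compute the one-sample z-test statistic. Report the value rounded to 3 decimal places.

test statistic = 0.317

SE = σ/√n = 4/√22 = 0.8528
z = (x̄−μ₀)/SE = (68.27−68)/0.8528 = 0.3166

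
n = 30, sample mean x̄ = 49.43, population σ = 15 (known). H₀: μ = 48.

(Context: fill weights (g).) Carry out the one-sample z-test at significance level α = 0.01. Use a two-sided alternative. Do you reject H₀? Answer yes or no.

SE = σ/√n = 15/√30 = 2.7386
z = (x̄−μ₀)/SE = (49.43−48)/2.7386 = 0.5222
p-value (two-sided) = 0.60156
At α=0.01: p ≥ α → fail to reject H₀

reject H₀: no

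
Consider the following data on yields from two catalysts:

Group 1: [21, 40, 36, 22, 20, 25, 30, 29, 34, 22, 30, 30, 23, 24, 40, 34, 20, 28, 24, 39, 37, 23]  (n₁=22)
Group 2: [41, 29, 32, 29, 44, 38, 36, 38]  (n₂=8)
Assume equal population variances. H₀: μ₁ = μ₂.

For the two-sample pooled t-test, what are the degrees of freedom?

df = n₁ + n₂ − 2 = 22 + 8 − 2 = 28

degrees of freedom = 28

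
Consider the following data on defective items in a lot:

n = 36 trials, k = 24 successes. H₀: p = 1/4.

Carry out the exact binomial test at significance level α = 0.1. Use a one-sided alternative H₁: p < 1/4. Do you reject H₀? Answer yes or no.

Exact binomial: n=36, k=24, p₀=1/4=0.2500
P(X≤24) from Σ C(n,i)·p₀^i·(1−p₀)^(n−i)
p-value (one-sided, H₁ less) = 1.00000
At α=0.1: p ≥ α → fail to reject H₀

reject H₀: no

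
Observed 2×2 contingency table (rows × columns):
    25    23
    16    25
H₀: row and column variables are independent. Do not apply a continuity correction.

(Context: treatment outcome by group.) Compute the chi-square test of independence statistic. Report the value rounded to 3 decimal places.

test statistic = 1.518

Row totals [48, 41], col totals [41, 48], n=89
χ² = (25−22.11)²/22.11 + (23−25.89)²/25.89 + (16−18.89)²/18.89 + (25−22.11)²/22.11 = 1.5178
df = 1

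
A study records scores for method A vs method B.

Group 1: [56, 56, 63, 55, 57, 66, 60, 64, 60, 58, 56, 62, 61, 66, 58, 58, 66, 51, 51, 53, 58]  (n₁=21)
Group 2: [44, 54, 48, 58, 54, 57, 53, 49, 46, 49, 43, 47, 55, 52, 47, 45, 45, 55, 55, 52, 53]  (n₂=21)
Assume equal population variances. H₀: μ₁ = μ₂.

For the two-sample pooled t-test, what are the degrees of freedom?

degrees of freedom = 40

df = n₁ + n₂ − 2 = 21 + 21 − 2 = 40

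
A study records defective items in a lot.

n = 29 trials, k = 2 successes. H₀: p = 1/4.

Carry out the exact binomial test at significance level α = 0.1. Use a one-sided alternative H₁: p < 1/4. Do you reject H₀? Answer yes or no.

reject H₀: yes

Exact binomial: n=29, k=2, p₀=1/4=0.2500
P(X≤2) from Σ C(n,i)·p₀^i·(1−p₀)^(n−i)
p-value (one-sided, H₁ less) = 0.01328
At α=0.1: p < α → reject H₀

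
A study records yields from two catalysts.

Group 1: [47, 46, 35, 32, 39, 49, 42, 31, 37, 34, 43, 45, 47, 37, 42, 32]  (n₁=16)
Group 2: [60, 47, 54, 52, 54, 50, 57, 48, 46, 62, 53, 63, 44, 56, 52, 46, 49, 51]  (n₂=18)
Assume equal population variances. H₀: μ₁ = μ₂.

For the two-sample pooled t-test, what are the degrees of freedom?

degrees of freedom = 32

df = n₁ + n₂ − 2 = 16 + 18 − 2 = 32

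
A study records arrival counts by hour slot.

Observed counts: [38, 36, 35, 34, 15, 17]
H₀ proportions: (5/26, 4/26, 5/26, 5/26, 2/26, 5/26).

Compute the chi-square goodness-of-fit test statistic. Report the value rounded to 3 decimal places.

n = 175; E_i = n·p_i = [33.65, 26.92, 33.65, 33.65, 13.46, 33.65]
χ² = (38−33.65)²/33.65 + (36−26.92)²/26.92 + (35−33.65)²/33.65 + (34−33.65)²/33.65 + (15−13.46)²/13.46 + (17−33.65)²/33.65 = 12.0960
df = 5

test statistic = 12.096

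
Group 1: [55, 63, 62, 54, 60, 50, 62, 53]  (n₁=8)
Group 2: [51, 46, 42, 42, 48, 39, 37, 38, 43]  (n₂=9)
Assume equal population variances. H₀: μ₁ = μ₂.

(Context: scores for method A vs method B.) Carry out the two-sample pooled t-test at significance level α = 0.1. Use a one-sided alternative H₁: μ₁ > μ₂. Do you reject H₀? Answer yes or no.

reject H₀: yes

x̄₁=57.375, s₁=4.955, n₁=8
x̄₂=42.889, s₂=4.702, n₂=9
s_p² = [7·4.955² + 8·4.702²]/15 = 23.2509
SE = √(s_p²·(1/8+1/9)) = 2.3430
t = (57.375−42.889)/2.3430 = 6.1826
df = 15
p-value (one-sided, H₁ greater) = 0.00001
At α=0.1: p < α → reject H₀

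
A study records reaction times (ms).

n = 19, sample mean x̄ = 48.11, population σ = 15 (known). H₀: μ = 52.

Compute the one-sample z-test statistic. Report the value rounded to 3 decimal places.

SE = σ/√n = 15/√19 = 3.4412
z = (x̄−μ₀)/SE = (48.11−52)/3.4412 = -1.1304

test statistic = -1.130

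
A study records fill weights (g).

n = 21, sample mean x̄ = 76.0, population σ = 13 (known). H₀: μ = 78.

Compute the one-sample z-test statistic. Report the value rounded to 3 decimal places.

test statistic = -0.705

SE = σ/√n = 13/√21 = 2.8368
z = (x̄−μ₀)/SE = (76.0−78)/2.8368 = -0.7050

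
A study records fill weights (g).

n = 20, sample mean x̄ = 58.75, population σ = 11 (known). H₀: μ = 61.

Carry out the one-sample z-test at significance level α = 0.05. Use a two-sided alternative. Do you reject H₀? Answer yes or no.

reject H₀: no

SE = σ/√n = 11/√20 = 2.4597
z = (x̄−μ₀)/SE = (58.75−61)/2.4597 = -0.9148
p-value (two-sided) = 0.36032
At α=0.05: p ≥ α → fail to reject H₀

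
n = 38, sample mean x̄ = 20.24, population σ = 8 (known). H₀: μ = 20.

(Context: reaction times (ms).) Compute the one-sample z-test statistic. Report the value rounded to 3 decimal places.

test statistic = 0.185

SE = σ/√n = 8/√38 = 1.2978
z = (x̄−μ₀)/SE = (20.24−20)/1.2978 = 0.1849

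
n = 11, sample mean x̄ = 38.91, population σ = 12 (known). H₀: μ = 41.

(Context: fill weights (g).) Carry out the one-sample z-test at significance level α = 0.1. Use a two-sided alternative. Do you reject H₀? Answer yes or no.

SE = σ/√n = 12/√11 = 3.6181
z = (x̄−μ₀)/SE = (38.91−41)/3.6181 = -0.5776
p-value (two-sided) = 0.56350
At α=0.1: p ≥ α → fail to reject H₀

reject H₀: no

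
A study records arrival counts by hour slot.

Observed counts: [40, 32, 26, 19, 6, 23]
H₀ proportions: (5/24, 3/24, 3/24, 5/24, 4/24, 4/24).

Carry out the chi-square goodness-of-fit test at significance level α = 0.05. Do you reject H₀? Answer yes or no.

reject H₀: yes

n = 146; E_i = n·p_i = [30.42, 18.25, 18.25, 30.42, 24.33, 24.33]
χ² = (40−30.42)²/30.42 + (32−18.25)²/18.25 + (26−18.25)²/18.25 + (19−30.42)²/30.42 + (6−24.33)²/24.33 + (23−24.33)²/24.33 = 34.8411
df = 5
p-value (upper-tail) = 0.00000
At α=0.05: p < α → reject H₀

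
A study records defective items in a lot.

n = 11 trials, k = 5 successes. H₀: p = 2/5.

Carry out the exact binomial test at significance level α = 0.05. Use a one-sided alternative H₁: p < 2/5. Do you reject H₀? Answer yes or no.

Exact binomial: n=11, k=5, p₀=2/5=0.4000
P(X≤5) from Σ C(n,i)·p₀^i·(1−p₀)^(n−i)
p-value (one-sided, H₁ less) = 0.75350
At α=0.05: p ≥ α → fail to reject H₀

reject H₀: no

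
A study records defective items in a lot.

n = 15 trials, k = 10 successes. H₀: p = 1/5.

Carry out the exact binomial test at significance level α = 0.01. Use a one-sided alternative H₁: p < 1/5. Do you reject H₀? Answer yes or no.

Exact binomial: n=15, k=10, p₀=1/5=0.2000
P(X≤10) from Σ C(n,i)·p₀^i·(1−p₀)^(n−i)
p-value (one-sided, H₁ less) = 0.99999
At α=0.01: p ≥ α → fail to reject H₀

reject H₀: no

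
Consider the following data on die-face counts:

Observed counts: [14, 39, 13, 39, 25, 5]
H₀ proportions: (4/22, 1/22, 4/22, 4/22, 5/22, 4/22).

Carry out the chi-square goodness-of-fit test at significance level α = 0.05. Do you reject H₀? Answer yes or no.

reject H₀: yes

n = 135; E_i = n·p_i = [24.55, 6.14, 24.55, 24.55, 30.68, 24.55]
χ² = (14−24.55)²/24.55 + (39−6.14)²/6.14 + (13−24.55)²/24.55 + (39−24.55)²/24.55 + (25−30.68)²/30.68 + (5−24.55)²/24.55 = 211.0926
df = 5
p-value (upper-tail) = 0.00000
At α=0.05: p < α → reject H₀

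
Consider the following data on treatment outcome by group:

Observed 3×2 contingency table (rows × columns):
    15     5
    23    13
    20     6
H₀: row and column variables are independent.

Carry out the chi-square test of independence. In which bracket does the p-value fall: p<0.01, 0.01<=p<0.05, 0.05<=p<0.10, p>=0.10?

Row totals [20, 36, 26], col totals [58, 24], n=82
χ² = (15−14.15)²/14.15 + (5−5.85)²/5.85 + (23−25.46)²/25.46 + (13−10.54)²/10.54 + (20−18.39)²/18.39 + (6−7.61)²/7.61 = 1.4717
df = 2
p-value (upper-tail) = 0.47910
→ bracket: p>=0.10

p-value bracket: p>=0.10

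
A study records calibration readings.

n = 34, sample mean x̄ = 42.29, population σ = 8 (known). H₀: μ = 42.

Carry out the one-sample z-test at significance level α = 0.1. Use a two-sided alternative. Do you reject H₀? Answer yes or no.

SE = σ/√n = 8/√34 = 1.3720
z = (x̄−μ₀)/SE = (42.29−42)/1.3720 = 0.2114
p-value (two-sided) = 0.83260
At α=0.1: p ≥ α → fail to reject H₀

reject H₀: no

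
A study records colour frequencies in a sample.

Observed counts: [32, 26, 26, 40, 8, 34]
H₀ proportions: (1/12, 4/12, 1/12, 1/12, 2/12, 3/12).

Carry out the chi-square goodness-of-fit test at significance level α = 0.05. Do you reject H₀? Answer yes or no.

n = 166; E_i = n·p_i = [13.83, 55.33, 13.83, 13.83, 27.67, 41.50]
χ² = (32−13.83)²/13.83 + (26−55.33)²/55.33 + (26−13.83)²/13.83 + (40−13.83)²/13.83 + (8−27.67)²/27.67 + (34−41.50)²/41.50 = 114.9398
df = 5
p-value (upper-tail) = 0.00000
At α=0.05: p < α → reject H₀

reject H₀: yes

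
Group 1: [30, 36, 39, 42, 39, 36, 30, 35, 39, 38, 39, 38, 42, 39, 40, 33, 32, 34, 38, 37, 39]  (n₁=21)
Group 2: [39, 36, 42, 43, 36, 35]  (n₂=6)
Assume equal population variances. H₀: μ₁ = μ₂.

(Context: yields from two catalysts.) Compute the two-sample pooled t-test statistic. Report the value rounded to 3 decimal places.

test statistic = -0.999

x̄₁=36.905, s₁=3.463, n₁=21
x̄₂=38.500, s₂=3.391, n₂=6
s_p² = [20·3.463² + 5·3.391²]/25 = 11.8924
SE = √(s_p²·(1/21+1/6)) = 1.5964
t = (36.905−38.500)/1.5964 = -0.9993
df = 25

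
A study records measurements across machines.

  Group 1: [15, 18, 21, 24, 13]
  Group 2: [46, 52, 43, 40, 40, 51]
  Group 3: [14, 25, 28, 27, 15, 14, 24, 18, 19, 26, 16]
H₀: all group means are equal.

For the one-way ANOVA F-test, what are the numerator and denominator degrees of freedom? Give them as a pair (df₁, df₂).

degrees of freedom = [2, 19]

k = 3 groups, N = 22 total
df = (k−1, N−k) = (3−1, 22−3) = (2, 19)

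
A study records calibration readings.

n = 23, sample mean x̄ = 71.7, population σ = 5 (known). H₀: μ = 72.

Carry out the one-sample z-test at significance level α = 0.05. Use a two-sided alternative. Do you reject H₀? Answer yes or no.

SE = σ/√n = 5/√23 = 1.0426
z = (x̄−μ₀)/SE = (71.7−72)/1.0426 = -0.2877
p-value (two-sided) = 0.77354
At α=0.05: p ≥ α → fail to reject H₀

reject H₀: no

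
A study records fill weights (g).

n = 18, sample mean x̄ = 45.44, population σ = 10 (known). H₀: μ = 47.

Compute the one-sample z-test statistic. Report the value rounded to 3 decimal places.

SE = σ/√n = 10/√18 = 2.3570
z = (x̄−μ₀)/SE = (45.44−47)/2.3570 = -0.6619

test statistic = -0.662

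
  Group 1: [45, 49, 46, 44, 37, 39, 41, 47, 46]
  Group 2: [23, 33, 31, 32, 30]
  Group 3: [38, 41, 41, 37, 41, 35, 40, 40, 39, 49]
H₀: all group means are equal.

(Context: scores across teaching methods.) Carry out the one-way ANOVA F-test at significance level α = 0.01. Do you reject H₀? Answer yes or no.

reject H₀: yes

Group means [43.78, 29.80, 40.10], grand mean 39.333
SSB = Σnᵢ(x̄ᵢ−x̄)² = 638.078; SSW = ΣΣ(x−x̄ᵢ)² = 311.256
MSB = 638.078/2 = 319.0389; MSW = 311.256/21 = 14.8217
F = MSB/MSW = 21.5251
df = (2, 21)
p-value (upper-tail) = 0.00001
At α=0.01: p < α → reject H₀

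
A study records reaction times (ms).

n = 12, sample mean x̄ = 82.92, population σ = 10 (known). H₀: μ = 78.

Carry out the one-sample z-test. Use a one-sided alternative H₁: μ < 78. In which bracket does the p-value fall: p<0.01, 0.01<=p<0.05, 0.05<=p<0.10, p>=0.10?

p-value bracket: p>=0.10

SE = σ/√n = 10/√12 = 2.8868
z = (x̄−μ₀)/SE = (82.92−78)/2.8868 = 1.7043
p-value (one-sided, H₁ less) = 0.95584
→ bracket: p>=0.10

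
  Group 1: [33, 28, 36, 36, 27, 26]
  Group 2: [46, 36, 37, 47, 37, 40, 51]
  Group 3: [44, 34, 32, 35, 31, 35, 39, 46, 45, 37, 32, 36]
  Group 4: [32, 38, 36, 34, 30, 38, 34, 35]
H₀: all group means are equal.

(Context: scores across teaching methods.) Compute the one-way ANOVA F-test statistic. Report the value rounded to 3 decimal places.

test statistic = 6.141

Group means [31.00, 42.00, 37.17, 34.62], grand mean 36.455
SSB = Σnᵢ(x̄ᵢ−x̄)² = 426.640; SSW = ΣΣ(x−x̄ᵢ)² = 671.542
MSB = 426.640/3 = 142.2134; MSW = 671.542/29 = 23.1566
F = MSB/MSW = 6.1414
df = (3, 29)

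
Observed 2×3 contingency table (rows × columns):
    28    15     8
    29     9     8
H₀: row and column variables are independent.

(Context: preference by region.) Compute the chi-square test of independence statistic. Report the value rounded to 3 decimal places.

test statistic = 1.263

Row totals [51, 46], col totals [57, 24, 16], n=97
χ² = (28−29.97)²/29.97 + (15−12.62)²/12.62 + (8−8.41)²/8.41 + (29−27.03)²/27.03 + (9−11.38)²/11.38 + (8−7.59)²/7.59 = 1.2632
df = 2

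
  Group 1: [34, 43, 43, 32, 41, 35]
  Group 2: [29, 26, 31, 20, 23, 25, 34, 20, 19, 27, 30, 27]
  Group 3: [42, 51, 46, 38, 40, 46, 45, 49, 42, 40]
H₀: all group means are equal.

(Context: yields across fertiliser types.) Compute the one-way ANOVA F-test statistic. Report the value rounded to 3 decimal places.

test statistic = 43.647

Group means [38.00, 25.92, 43.90], grand mean 34.929
SSB = Σnᵢ(x̄ᵢ−x̄)² = 1836.040; SSW = ΣΣ(x−x̄ᵢ)² = 525.817
MSB = 1836.040/2 = 918.0202; MSW = 525.817/25 = 21.0327
F = MSB/MSW = 43.6474
df = (2, 25)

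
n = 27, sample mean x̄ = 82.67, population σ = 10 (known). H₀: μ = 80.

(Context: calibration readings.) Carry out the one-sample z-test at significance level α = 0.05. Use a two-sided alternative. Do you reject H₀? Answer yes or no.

SE = σ/√n = 10/√27 = 1.9245
z = (x̄−μ₀)/SE = (82.67−80)/1.9245 = 1.3874
p-value (two-sided) = 0.16533
At α=0.05: p ≥ α → fail to reject H₀

reject H₀: no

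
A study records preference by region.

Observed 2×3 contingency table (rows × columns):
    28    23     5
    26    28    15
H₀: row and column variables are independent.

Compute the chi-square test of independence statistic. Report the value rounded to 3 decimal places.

Row totals [56, 69], col totals [54, 51, 20], n=125
χ² = (28−24.19)²/24.19 + (23−22.85)²/22.85 + (5−8.96)²/8.96 + (26−29.81)²/29.81 + (28−28.15)²/28.15 + (15−11.04)²/11.04 = 4.2583
df = 2

test statistic = 4.258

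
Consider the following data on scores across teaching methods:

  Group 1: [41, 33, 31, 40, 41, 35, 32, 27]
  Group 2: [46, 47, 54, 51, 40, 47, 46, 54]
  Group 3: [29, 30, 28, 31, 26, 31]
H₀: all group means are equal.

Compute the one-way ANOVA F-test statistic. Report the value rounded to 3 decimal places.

test statistic = 35.512

Group means [35.00, 48.12, 29.17], grand mean 38.182
SSB = Σnᵢ(x̄ᵢ−x̄)² = 1359.564; SSW = ΣΣ(x−x̄ᵢ)² = 363.708
MSB = 1359.564/2 = 679.7822; MSW = 363.708/19 = 19.1425
F = MSB/MSW = 35.5116
df = (2, 19)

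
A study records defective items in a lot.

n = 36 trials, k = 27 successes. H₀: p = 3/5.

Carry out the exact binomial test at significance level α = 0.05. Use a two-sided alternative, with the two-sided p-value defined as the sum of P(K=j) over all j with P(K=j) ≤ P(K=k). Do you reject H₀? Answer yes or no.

reject H₀: no

Exact binomial: n=36, k=27, p₀=3/5=0.6000
P(X=j) = C(n,j)·p₀^j·(1−p₀)^(n−j); p = Σ P(X=j) over j with P(X=j) ≤ P(X=27)
p-value (two-sided) = 0.08754
At α=0.05: p ≥ α → fail to reject H₀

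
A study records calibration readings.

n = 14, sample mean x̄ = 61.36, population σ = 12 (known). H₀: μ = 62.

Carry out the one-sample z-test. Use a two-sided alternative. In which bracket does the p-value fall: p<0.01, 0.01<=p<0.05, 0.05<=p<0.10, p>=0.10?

SE = σ/√n = 12/√14 = 3.2071
z = (x̄−μ₀)/SE = (61.36−62)/3.2071 = -0.1996
p-value (two-sided) = 0.84183
→ bracket: p>=0.10

p-value bracket: p>=0.10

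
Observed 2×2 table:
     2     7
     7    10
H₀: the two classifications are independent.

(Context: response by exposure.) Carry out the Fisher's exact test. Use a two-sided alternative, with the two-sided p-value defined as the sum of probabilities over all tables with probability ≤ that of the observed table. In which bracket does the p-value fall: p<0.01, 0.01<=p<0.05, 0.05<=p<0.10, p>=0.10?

Margins: r₁=9, r₂=17, c₁=9, c₂=17, n=26
p_obs = C(9,2)·C(17,7)/C(26,9); sum pmf over tables with pmf ≤ p_obs
p-value (two-sided) = 0.41775
→ bracket: p>=0.10

p-value bracket: p>=0.10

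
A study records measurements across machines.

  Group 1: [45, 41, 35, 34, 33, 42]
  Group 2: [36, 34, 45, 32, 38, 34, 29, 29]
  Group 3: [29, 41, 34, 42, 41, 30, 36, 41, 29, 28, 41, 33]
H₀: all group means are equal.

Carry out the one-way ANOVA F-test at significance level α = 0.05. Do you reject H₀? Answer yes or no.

Group means [38.33, 34.62, 35.42], grand mean 35.846
SSB = Σnᵢ(x̄ᵢ−x̄)² = 51.260; SSW = ΣΣ(x−x̄ᵢ)² = 658.125
MSB = 51.260/2 = 25.6298; MSW = 658.125/23 = 28.6141
F = MSB/MSW = 0.8957
df = (2, 23)
p-value (upper-tail) = 0.42209
At α=0.05: p ≥ α → fail to reject H₀

reject H₀: no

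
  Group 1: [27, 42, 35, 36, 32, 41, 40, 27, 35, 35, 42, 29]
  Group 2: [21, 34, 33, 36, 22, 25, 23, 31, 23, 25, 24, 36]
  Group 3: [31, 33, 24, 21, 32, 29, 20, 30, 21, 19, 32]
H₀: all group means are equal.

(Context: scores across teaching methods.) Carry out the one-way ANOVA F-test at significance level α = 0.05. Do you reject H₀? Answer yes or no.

reject H₀: yes

Group means [35.08, 27.75, 26.55], grand mean 29.886
SSB = Σnᵢ(x̄ᵢ−x̄)² = 501.649; SSW = ΣΣ(x−x̄ᵢ)² = 1005.894
MSB = 501.649/2 = 250.8245; MSW = 1005.894/32 = 31.4342
F = MSB/MSW = 7.9794
df = (2, 32)
p-value (upper-tail) = 0.00154
At α=0.05: p < α → reject H₀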